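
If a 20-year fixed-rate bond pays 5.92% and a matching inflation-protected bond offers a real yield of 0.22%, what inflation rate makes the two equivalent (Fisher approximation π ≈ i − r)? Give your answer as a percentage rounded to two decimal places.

5.70%

π ≈ i − r = 5.92% − 0.22% → 5.70%.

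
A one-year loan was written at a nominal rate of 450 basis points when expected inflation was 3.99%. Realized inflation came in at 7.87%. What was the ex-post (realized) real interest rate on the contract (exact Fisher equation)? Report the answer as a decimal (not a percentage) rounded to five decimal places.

-0.03124

Ex-post: (1 + 0.0450)/(1 + 0.0787) − 1 = -3.1241%
So the realized real rate is -0.03124.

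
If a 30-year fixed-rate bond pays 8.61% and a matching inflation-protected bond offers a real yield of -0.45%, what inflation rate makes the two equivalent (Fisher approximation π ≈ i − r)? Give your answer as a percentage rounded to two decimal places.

9.06%

π ≈ i − r = 8.61% − (-0.45%) → 9.06%.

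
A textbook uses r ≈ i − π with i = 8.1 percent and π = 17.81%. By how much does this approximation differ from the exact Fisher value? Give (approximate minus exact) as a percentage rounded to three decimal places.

-1.468%

Approximate: r ≈ 8.100% − 17.810% = -9.7100%
Exact: (1 + 0.0810)/(1 + 0.1781) − 1 = -8.2421%
Error = -9.7100% − (-8.2421%) = -1.4679% → -1.468%.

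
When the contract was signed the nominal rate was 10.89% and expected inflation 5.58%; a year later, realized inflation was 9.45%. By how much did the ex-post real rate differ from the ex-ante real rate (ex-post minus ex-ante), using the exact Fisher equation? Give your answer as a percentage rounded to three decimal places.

-3.714%

Ex-ante: (1 + 0.1089)/(1 + 0.0558) − 1 = 5.0294%
Ex-post: (1 + 0.1089)/(1 + 0.0945) − 1 = 1.3157%
Difference (ex-post − ex-ante) = -3.7137% → -3.714%.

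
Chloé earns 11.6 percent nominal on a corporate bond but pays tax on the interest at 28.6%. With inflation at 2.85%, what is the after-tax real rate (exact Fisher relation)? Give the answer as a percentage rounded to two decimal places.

5.28%

After-tax nominal return = 11.6% × (1 − 0.286) = 8.2824%.
1 + r = 1.082824 / 1.02850 = 1.052819
After-tax real rate = 1.052819 − 1 → 5.28%.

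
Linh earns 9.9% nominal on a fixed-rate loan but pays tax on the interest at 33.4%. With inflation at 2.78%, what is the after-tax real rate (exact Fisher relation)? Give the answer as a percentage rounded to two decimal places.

3.71%

After-tax nominal return = 9.9% × (1 − 0.334) = 6.5934%.
1 + r = 1.065934 / 1.02780 = 1.037103
After-tax real rate = 1.037103 − 1 → 3.71%.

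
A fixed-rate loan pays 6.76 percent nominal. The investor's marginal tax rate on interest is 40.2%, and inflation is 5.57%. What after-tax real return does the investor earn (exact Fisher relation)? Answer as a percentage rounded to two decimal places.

-1.45%

After-tax nominal return = 6.76% × (1 − 0.402) = 4.04248%.
1 + r = 1.0404248 / 1.05570 = 0.985531
After-tax real rate = 0.985531 − 1 → -1.45%.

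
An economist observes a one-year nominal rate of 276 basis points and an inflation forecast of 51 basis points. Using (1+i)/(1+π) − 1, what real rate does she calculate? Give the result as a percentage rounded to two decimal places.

2.24%

By the Fisher identity, 1 + r = (1 + i)/(1 + π).
1 + r = 1.02760 / 1.00510 = 1.022386
r = 1.022386 − 1 = 2.2386%, i.e. 2.24%.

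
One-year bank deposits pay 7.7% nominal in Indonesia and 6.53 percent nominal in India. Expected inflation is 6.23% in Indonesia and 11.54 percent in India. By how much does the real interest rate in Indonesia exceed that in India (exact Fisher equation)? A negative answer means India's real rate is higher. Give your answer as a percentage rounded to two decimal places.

Indonesia: (1 + 0.0770)/(1 + 0.0623) − 1 = 1.3838%
India: (1 + 0.0653)/(1 + 0.1154) − 1 = -4.4917%
Differential = 1.3838% − (-4.4917%) = 5.8755% → 5.88%.

5.88%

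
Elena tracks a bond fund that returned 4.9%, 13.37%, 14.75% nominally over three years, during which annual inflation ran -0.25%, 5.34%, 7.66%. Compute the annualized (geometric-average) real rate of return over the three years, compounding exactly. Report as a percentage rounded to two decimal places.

Compound the nominal returns: 1.0490 × 1.1337 × 1.1475 = 1.36466587.
Compound inflation: 0.9975 × 1.0534 × 1.0766 = 1.13125521.
Deflate: 1.36466587 / 1.13125521 = 1.20632891.
Annualized real rate = 1.20632891^(1/3) − 1 = 6.4523% → 6.45%.

6.45%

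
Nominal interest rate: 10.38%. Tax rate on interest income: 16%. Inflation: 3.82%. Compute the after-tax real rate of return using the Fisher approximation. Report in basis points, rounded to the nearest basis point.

After-tax nominal return = 10.38% × (1 − 0.16) = 8.7192%.
r ≈ 8.7192% − 3.82% → 490 basis points.

490 basis points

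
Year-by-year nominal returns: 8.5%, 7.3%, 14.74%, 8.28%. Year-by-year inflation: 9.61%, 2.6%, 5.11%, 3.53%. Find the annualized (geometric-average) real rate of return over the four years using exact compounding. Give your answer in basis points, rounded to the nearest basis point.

427 basis points

Compound the nominal returns: 1.0850 × 1.0730 × 1.1474 × 1.0828 = 1.44641379.
Compound inflation: 1.0961 × 1.0260 × 1.0511 × 1.0353 = 1.22379250.
Deflate: 1.44641379 / 1.22379250 = 1.18191097.
Annualized real rate = 1.18191097^(1/4) − 1 = 4.2668% → 427 basis points.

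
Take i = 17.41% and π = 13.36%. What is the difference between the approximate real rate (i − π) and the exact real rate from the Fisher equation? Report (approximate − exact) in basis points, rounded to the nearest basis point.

Approximate: r ≈ 17.410% − 13.360% = 4.0500%
Exact: (1 + 0.1741)/(1 + 0.1336) − 1 = 3.5727%
Error = 4.0500% − 3.5727% = 0.4773% → 48 basis points.

48 basis points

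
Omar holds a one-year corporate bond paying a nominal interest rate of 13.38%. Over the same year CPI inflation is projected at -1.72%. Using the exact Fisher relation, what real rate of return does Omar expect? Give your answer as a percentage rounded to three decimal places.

By the Fisher relation, 1 + r = (1 + i)/(1 + π).
1 + r = 1.13380 / 0.98280 = 1.153643
r = 1.153643 − 1 = 15.3643%, i.e. 15.364%.

15.364%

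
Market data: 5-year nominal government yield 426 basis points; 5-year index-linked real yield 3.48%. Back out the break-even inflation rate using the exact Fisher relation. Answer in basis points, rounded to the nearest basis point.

75 basis points

(1 + π) = (1 + i)/(1 + r) = 1.04260 / 1.03480 = 1.007538
Break-even inflation = 1.007538 − 1 → 75 basis points.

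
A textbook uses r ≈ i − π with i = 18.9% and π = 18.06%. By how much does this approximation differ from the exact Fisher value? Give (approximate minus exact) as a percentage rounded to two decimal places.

0.13%

Approximate: r ≈ 18.900% − 18.060% = 0.8400%
Exact: (1 + 0.1890)/(1 + 0.1806) − 1 = 0.7115%
Error = 0.8400% − 0.7115% = 0.1285% → 0.13%.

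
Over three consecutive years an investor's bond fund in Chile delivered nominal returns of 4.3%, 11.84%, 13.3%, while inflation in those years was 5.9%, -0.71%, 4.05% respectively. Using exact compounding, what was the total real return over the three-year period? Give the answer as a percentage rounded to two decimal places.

Nominal growth factor = 1.0430 × 1.1184 × 1.1330 = 1.321635
Price-level growth factor = 1.0590 × 0.9929 × 1.0405 = 1.094066
Real growth factor = 1.321635 / 1.094066 = 1.208002
Total real return = 1.208002 − 1 → 20.80%.

20.80%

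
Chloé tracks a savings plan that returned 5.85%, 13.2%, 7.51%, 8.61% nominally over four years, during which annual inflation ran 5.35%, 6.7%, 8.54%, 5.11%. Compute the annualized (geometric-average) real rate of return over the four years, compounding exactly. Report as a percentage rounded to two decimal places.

2.20%

Nominal growth factor = 1.0585 × 1.1320 × 1.0751 × 1.0861 = 1.39912322
Price-level growth factor = 1.0535 × 1.0670 × 1.0854 × 1.0511 = 1.28242747
Real growth factor = 1.39912322 / 1.28242747 = 1.09099598
Annualized real rate = 1.09099598^(1/4) − 1 = 2.2012% → 2.20%.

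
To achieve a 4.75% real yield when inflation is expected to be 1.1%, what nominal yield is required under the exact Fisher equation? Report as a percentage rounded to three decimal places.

(1 + i) = (1 + r)(1 + π) = 1.04750 × 1.01100 = 1.0590225
i = 1.0590225 − 1, so the required nominal rate is 5.902%.

5.902%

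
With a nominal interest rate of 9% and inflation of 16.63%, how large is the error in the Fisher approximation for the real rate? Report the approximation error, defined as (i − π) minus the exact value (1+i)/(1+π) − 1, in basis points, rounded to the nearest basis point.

-109 basis points

Approximate: r ≈ 9.000% − 16.630% = -7.6300%
Exact: (1 + 0.0900)/(1 + 0.1663) − 1 = -6.5421%
Error = -7.6300% − (-6.5421%) = -1.0879% → -109 basis points.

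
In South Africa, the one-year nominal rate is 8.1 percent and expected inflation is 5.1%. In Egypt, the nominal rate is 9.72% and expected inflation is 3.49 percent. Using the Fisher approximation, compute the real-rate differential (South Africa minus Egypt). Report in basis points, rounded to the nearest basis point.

South Africa: 8.1% − 5.1% = 3.000%
Egypt: 9.72% − 3.49% = 6.230%
Differential = -3.230% → -323 basis points.

-323 basis points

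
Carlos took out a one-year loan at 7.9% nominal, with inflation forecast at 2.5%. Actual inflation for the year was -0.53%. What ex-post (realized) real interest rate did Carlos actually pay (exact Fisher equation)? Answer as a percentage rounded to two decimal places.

Ex-post: (1 + 0.0790)/(1 − 0.0053) − 1 = 8.4749%
So the realized real rate is 8.47%.

8.47%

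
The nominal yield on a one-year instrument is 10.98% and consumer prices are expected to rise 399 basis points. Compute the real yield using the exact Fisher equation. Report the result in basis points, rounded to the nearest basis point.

672 basis points

By the Fisher equation, 1 + r = (1 + i)/(1 + π).
1 + r = 1.10980 / 1.03990 = 1.067218
r = 1.067218 − 1 = 6.7218%, i.e. 672 basis points.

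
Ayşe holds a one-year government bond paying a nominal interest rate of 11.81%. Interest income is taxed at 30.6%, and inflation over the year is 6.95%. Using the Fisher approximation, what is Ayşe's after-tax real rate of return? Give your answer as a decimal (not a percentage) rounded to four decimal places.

0.0125

After-tax nominal return = 11.81% × (1 − 0.306) = 8.19614%.
r ≈ 8.19614% − 6.95% → 0.0125.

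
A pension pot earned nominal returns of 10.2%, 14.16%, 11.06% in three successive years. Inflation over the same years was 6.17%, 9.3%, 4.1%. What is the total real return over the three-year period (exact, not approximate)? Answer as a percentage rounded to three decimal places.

15.659%

Nominal growth factor = 1.1020 × 1.1416 × 1.1106 = 1.397183
Price-level growth factor = 1.0617 × 1.0930 × 1.0410 = 1.208016
Real growth factor = 1.397183 / 1.208016 = 1.156593
Total real return = 1.156593 − 1 → 15.659%.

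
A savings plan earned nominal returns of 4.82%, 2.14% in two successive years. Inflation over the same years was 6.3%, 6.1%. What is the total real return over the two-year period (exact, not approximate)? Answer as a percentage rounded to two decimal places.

Nominal growth factor = 1.0482 × 1.0214 = 1.070631
Price-level growth factor = 1.0630 × 1.0610 = 1.127843
Real growth factor = 1.070631 / 1.127843 = 0.949274
Total real return = 0.949274 − 1 → -5.07%.

-5.07%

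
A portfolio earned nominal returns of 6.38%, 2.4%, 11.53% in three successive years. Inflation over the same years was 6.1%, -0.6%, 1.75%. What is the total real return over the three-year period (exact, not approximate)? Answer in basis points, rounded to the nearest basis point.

1322 basis points

Compound the nominal returns: 1.0638 × 1.0240 × 1.1153 = 1.214931.
Compound inflation: 1.0610 × 0.9940 × 1.0175 = 1.073090.
Deflate: 1.214931 / 1.073090 = 1.132180.
Total real return = 1.132180 − 1 → 1322 basis points.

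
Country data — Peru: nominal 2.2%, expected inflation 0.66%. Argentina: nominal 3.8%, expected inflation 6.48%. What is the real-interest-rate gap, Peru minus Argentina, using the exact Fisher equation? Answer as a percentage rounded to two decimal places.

4.05%

Peru: (1 + 0.0220)/(1 + 0.0066) − 1 = 1.5299%
Argentina: (1 + 0.0380)/(1 + 0.0648) − 1 = -2.5169%
Differential = 1.5299% − (-2.5169%) = 4.0468% → 4.05%.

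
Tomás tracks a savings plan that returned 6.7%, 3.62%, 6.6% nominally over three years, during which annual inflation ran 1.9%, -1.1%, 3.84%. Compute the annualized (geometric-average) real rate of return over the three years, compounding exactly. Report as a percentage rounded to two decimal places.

4.04%

Nominal growth factor = 1.0670 × 1.0362 × 1.0660 = 1.17859668
Price-level growth factor = 1.0190 × 0.9890 × 1.0384 = 1.04649017
Real growth factor = 1.17859668 / 1.04649017 = 1.12623769
Annualized real rate = 1.12623769^(1/3) − 1 = 4.0423% → 4.04%.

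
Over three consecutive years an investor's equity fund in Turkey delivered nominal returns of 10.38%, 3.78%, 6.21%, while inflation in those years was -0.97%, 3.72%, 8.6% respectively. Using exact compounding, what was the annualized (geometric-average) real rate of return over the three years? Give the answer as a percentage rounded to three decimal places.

2.937%

Compound the nominal returns: 1.1038 × 1.0378 × 1.0621 = 1.21666066.
Compound inflation: 0.9903 × 1.0372 × 1.0860 = 1.11547313.
Deflate: 1.21666066 / 1.11547313 = 1.09071266.
Annualized real rate = 1.09071266^(1/3) − 1 = 2.9367% → 2.937%.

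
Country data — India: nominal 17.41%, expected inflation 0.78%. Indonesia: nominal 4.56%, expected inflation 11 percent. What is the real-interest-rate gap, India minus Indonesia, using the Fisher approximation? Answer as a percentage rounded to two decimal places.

23.07%

India: 17.41% − 0.78% = 16.630%
Indonesia: 4.56% − 11% = -6.440%
Differential = 23.070% → 23.07%.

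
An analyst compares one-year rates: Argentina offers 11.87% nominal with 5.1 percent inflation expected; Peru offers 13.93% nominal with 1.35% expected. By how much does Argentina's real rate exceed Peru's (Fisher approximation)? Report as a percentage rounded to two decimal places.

Argentina: 11.87% − 5.1% = 6.770%
Peru: 13.93% − 1.35% = 12.580%
Differential = -5.810% → -5.81%.

-5.81%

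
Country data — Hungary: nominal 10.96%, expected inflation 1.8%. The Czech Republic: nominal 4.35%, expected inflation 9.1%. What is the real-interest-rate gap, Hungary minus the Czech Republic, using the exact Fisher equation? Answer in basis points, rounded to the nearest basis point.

Hungary: (1 + 0.1096)/(1 + 0.0180) − 1 = 8.9980%
The Czech Republic: (1 + 0.0435)/(1 + 0.0910) − 1 = -4.3538%
Differential = 8.9980% − (-4.3538%) = 13.3518% → 1335 basis points.

1335 basis points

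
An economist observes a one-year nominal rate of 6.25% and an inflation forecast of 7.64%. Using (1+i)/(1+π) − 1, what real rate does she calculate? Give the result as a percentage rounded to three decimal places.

-1.291%

By the Fisher identity, 1 + r = (1 + i)/(1 + π).
1 + r = 1.06250 / 1.07640 = 0.987087
r = 0.987087 − 1 = -1.2913%, i.e. -1.291%.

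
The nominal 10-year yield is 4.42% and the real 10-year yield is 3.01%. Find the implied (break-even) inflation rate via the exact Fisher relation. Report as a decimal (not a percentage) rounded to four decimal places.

(1 + π) = (1 + i)/(1 + r) = 1.04420 / 1.03010 = 1.013688
Break-even inflation = 1.013688 − 1 → 0.0137.

0.0137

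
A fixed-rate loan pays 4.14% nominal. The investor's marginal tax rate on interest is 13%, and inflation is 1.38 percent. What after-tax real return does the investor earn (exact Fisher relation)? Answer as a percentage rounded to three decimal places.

2.192%

After-tax nominal return = 4.14% × (1 − 0.13) = 3.6018%.
1 + r = 1.036018 / 1.01380 = 1.021916
After-tax real rate = 1.021916 − 1 → 2.192%.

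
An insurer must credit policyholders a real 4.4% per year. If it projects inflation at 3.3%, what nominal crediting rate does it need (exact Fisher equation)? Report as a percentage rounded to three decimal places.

(1 + i) = (1 + r)(1 + π) = 1.04400 × 1.03300 = 1.078452
i = 1.078452 − 1, so the required nominal rate is 7.845%.

7.845%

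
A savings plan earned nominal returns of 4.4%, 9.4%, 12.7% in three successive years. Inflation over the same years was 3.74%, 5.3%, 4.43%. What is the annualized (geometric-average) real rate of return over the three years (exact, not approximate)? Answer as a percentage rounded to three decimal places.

Compound the nominal returns: 1.0440 × 1.0940 × 1.1270 = 1.28718727.
Compound inflation: 1.0374 × 1.0530 × 1.0443 = 1.14077473.
Deflate: 1.28718727 / 1.14077473 = 1.12834483.
Annualized real rate = 1.12834483^(1/3) − 1 = 4.1072% → 4.107%.

4.107%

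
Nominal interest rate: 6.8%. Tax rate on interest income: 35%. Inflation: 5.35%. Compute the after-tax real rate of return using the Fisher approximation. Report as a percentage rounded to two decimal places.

-0.93%

After-tax nominal return = 6.8% × (1 − 0.35) = 4.4200%.
r ≈ 4.4200% − 5.35% → -0.93%.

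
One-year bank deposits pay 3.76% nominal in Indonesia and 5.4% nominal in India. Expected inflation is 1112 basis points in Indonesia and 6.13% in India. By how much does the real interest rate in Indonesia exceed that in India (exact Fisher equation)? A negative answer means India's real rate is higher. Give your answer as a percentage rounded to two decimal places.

Indonesia: (1 + 0.0376)/(1 + 0.1112) − 1 = -6.6235%
India: (1 + 0.0540)/(1 + 0.0613) − 1 = -0.6878%
Differential = -6.6235% − (-0.6878%) = -5.9356% → -5.94%.

-5.94%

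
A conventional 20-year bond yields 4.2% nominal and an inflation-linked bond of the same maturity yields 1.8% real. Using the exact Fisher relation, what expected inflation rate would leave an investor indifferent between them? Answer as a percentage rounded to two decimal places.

2.36%

(1 + π) = (1 + i)/(1 + r) = 1.04200 / 1.01800 = 1.023576
Break-even inflation = 1.023576 − 1 → 2.36%.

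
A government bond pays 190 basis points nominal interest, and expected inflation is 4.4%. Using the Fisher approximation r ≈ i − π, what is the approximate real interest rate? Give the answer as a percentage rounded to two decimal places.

r ≈ i − π = 1.9% − 4.4% = -2.50%.

-2.50%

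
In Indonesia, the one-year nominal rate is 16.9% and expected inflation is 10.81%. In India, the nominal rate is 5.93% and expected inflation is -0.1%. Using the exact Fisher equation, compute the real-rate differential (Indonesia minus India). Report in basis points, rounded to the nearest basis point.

-54 basis points

Indonesia: (1 + 0.1690)/(1 + 0.1081) − 1 = 5.4959%
India: (1 + 0.0593)/(1 − 0.0010) − 1 = 6.0360%
Differential = 5.4959% − 6.0360% = -0.5401% → -54 basis points.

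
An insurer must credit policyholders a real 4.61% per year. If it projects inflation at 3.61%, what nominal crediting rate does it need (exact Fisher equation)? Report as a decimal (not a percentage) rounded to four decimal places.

0.0839

(1 + i) = (1 + r)(1 + π) = 1.04610 × 1.03610 = 1.08386421
i = 1.08386421 − 1, so the required nominal rate is 0.0839.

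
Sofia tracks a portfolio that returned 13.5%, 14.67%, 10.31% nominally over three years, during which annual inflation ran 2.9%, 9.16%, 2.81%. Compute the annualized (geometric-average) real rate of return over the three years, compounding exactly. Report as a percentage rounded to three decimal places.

7.526%

Nominal growth factor = 1.1350 × 1.1467 × 1.1031 = 1.435689614
Price-level growth factor = 1.0290 × 1.0916 × 1.0281 = 1.154819905
Real growth factor = 1.435689614 / 1.154819905 = 1.243215161
Annualized real rate = 1.243215161^(1/3) − 1 = 7.52648% → 7.526%.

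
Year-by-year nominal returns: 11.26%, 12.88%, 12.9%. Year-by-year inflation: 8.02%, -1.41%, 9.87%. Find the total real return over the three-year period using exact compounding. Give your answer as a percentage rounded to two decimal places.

21.18%

Compound the nominal returns: 1.1126 × 1.1288 × 1.1290 = 1.417914.
Compound inflation: 1.0802 × 0.9859 × 1.0987 = 1.170082.
Deflate: 1.417914 / 1.170082 = 1.211808.
Total real return = 1.211808 − 1 → 21.18%.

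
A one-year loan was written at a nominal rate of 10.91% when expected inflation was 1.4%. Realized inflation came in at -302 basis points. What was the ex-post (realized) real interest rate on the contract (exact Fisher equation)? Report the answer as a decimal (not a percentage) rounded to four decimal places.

Ex-post: (1 + 0.1091)/(1 − 0.0302) − 1 = 14.3638%
So the realized real rate is 0.1436.

0.1436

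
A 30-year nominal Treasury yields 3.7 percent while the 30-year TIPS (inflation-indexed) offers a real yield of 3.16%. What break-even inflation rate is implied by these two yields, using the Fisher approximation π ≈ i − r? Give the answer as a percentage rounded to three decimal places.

0.540%

π ≈ i − r = 3.7% − 3.16% → 0.540%.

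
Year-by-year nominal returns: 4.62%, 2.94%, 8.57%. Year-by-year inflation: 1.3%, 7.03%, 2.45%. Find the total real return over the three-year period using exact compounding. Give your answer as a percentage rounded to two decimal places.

5.26%

Nominal growth factor = 1.0462 × 1.0294 × 1.0857 = 1.169254
Price-level growth factor = 1.0130 × 1.0703 × 1.0245 = 1.110777
Real growth factor = 1.169254 / 1.110777 = 1.052645
Total real return = 1.052645 − 1 → 5.26%.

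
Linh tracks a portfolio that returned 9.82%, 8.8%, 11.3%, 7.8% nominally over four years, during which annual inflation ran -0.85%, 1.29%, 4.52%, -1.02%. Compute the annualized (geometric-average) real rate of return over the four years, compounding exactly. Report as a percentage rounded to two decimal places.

8.38%

Nominal growth factor = 1.0982 × 1.0880 × 1.1130 × 1.0780 = 1.43358768
Price-level growth factor = 0.9915 × 1.0129 × 1.0452 × 0.9898 = 1.03897749
Real growth factor = 1.43358768 / 1.03897749 = 1.37980629
Annualized real rate = 1.37980629^(1/4) − 1 = 8.3813% → 8.38%.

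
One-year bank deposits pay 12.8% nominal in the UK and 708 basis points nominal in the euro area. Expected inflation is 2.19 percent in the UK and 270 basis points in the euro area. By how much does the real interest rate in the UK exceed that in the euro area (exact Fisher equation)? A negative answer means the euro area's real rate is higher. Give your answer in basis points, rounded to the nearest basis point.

The UK: (1 + 0.1280)/(1 + 0.0219) − 1 = 10.3826%
The euro area: (1 + 0.0708)/(1 + 0.0270) − 1 = 4.2648%
Differential = 10.3826% − 4.2648% = 6.1178% → 612 basis points.

612 basis points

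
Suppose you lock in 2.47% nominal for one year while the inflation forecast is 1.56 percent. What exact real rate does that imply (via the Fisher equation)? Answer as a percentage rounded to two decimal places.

0.90%

1 + r = 1.02470 / 1.01560 = 1.008960
r = 1.008960 − 1 = 0.8960%, i.e. 0.90%.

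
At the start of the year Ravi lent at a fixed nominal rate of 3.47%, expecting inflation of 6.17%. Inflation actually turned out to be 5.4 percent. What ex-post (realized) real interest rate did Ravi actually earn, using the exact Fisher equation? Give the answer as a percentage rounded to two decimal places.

-1.83%

Ex-post: (1 + 0.0347)/(1 + 0.0540) − 1 = -1.8311%
So the realized real rate is -1.83%.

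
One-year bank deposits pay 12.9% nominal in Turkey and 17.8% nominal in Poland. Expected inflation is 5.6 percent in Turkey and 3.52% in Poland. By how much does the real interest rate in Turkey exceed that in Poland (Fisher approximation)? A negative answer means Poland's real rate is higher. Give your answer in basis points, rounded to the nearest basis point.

-698 basis points

Turkey: 12.9% − 5.6% = 7.300%
Poland: 17.8% − 3.52% = 14.280%
Differential = -6.980% → -698 basis points.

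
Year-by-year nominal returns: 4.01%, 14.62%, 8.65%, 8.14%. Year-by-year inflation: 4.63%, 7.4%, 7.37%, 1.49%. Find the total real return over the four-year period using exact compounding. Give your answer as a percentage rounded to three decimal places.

Nominal growth factor = 1.0401 × 1.1462 × 1.0865 × 1.0814 = 1.400721
Price-level growth factor = 1.0463 × 1.0740 × 1.0737 × 1.0149 = 1.224522
Real growth factor = 1.400721 / 1.224522 = 1.143892
Total real return = 1.143892 − 1 → 14.389%.

14.389%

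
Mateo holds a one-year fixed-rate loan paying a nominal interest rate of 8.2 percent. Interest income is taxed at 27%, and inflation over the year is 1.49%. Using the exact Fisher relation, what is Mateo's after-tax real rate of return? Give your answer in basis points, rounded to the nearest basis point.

After-tax nominal return = 8.2% × (1 − 0.27) = 5.9860%.
1 + r = 1.05986 / 1.01490 = 1.044300
After-tax real rate = 1.044300 − 1 → 443 basis points.

443 basis points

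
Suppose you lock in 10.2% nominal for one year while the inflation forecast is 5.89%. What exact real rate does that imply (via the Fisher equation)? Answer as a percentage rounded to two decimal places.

1 + r = 1.10200 / 1.05890 = 1.040703
r = 1.040703 − 1 = 4.0703%, i.e. 4.07%.

4.07%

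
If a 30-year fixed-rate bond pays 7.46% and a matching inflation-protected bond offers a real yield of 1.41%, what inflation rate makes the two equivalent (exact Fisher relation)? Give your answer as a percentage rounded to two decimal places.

(1 + π) = (1 + i)/(1 + r) = 1.07460 / 1.01410 = 1.059659
Break-even inflation = 1.059659 − 1 → 5.97%.

5.97%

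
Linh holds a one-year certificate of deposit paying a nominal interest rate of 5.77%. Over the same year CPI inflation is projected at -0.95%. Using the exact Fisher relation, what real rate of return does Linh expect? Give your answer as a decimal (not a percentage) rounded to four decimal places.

1 + r = 1.05770 / 0.99050 = 1.067845
r = 1.067845 − 1 = 6.7845%, i.e. 0.0678.

0.0678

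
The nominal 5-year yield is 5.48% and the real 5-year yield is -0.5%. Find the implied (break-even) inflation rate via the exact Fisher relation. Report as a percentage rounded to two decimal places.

6.01%

(1 + π) = (1 + i)/(1 + r) = 1.05480 / 0.99500 = 1.060101
Break-even inflation = 1.060101 − 1 → 6.01%.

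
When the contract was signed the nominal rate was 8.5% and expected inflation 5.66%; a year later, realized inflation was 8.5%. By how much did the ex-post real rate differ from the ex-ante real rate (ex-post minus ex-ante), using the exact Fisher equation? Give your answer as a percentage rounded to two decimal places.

-2.69%

Ex-ante: (1 + 0.0850)/(1 + 0.0566) − 1 = 2.6879%
Ex-post: (1 + 0.0850)/(1 + 0.0850) − 1 = 0.0000%
Difference (ex-post − ex-ante) = -2.6879% → -2.69%.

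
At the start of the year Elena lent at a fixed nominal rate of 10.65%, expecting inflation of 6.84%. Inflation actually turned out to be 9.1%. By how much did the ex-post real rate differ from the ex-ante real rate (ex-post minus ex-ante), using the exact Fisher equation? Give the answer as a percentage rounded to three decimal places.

Ex-ante: (1 + 0.1065)/(1 + 0.0684) − 1 = 3.5661%
Ex-post: (1 + 0.1065)/(1 + 0.0910) − 1 = 1.4207%
Difference (ex-post − ex-ante) = -2.1454% → -2.145%.

-2.145%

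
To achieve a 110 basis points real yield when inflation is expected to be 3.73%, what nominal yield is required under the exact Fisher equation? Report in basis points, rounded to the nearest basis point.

(1 + i) = (1 + r)(1 + π) = 1.01100 × 1.03730 = 1.0487103
i = 1.0487103 − 1, so the required nominal rate is 487 basis points.

487 basis points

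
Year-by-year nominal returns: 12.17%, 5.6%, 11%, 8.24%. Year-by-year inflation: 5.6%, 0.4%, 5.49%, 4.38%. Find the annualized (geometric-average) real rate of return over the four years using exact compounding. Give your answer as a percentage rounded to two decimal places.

5.08%

Nominal growth factor = 1.1217 × 1.0560 × 1.1100 × 1.0824 = 1.42315237
Price-level growth factor = 1.0560 × 1.0040 × 1.0549 × 1.0438 = 1.16741754
Real growth factor = 1.42315237 / 1.16741754 = 1.21906029
Annualized real rate = 1.21906029^(1/4) − 1 = 5.0767% → 5.08%.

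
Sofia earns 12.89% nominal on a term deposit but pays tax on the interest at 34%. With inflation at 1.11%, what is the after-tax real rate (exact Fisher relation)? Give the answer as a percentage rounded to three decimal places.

7.316%

After-tax nominal return = 12.89% × (1 − 0.34) = 8.5074%.
1 + r = 1.085074 / 1.01110 = 1.073162
After-tax real rate = 1.073162 − 1 → 7.316%.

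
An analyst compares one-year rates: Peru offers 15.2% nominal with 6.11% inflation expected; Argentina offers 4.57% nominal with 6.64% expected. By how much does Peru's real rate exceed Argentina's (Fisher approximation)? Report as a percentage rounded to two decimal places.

11.16%

Peru: 15.2% − 6.11% = 9.090%
Argentina: 4.57% − 6.64% = -2.070%
Differential = 11.160% → 11.16%.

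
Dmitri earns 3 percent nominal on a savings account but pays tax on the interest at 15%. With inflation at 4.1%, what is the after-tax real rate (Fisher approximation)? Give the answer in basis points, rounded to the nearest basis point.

After-tax nominal return = 3% × (1 − 0.15) = 2.5500%.
r ≈ 2.5500% − 4.1% → -155 basis points.

-155 basis points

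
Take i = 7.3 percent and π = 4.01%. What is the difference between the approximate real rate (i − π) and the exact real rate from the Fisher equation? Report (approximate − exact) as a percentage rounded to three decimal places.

0.127%

Approximate: r ≈ 7.300% − 4.010% = 3.2900%
Exact: (1 + 0.0730)/(1 + 0.0401) − 1 = 3.1632%
Error = 3.2900% − 3.1632% = 0.1268% → 0.127%.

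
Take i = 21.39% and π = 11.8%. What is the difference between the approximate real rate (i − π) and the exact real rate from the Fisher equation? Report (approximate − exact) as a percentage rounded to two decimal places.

1.01%

Approximate: r ≈ 21.390% − 11.800% = 9.5900%
Exact: (1 + 0.2139)/(1 + 0.1180) − 1 = 8.5778%
Error = 9.5900% − 8.5778% = 1.0122% → 1.01%.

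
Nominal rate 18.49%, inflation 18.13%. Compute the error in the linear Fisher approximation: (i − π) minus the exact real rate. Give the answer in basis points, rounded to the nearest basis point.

6 basis points

Approximate: r ≈ 18.490% − 18.130% = 0.3600%
Exact: (1 + 0.1849)/(1 + 0.1813) − 1 = 0.3047%
Error = 0.3600% − 0.3047% = 0.0553% → 6 basis points.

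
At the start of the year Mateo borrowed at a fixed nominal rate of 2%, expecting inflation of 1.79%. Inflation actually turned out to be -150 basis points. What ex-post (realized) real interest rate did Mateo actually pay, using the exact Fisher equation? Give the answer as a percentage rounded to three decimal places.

Ex-post: (1 + 0.0200)/(1 − 0.0150) − 1 = 3.5533%
So the realized real rate is 3.553%.

3.553%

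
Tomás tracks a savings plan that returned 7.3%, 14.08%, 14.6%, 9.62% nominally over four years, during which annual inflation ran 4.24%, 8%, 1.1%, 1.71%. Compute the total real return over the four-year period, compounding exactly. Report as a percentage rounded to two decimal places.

Compound the nominal returns: 1.0730 × 1.1408 × 1.1460 × 1.0962 = 1.537743.
Compound inflation: 1.0424 × 1.0800 × 1.0110 × 1.0171 = 1.157639.
Deflate: 1.537743 / 1.157639 = 1.328344.
Total real return = 1.328344 − 1 → 32.83%.

32.83%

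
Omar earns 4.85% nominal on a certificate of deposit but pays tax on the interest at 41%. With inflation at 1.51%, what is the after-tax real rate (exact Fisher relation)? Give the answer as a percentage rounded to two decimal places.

1.33%

After-tax nominal return = 4.85% × (1 − 0.41) = 2.8615%.
1 + r = 1.028615 / 1.01510 = 1.013314
After-tax real rate = 1.013314 − 1 → 1.33%.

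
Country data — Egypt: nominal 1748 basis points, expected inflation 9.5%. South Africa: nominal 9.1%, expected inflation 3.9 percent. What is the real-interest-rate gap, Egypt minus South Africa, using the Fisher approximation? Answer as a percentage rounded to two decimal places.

Egypt: 17.48% − 9.5% = 7.980%
South Africa: 9.1% − 3.9% = 5.200%
Differential = 2.780% → 2.78%.

2.78%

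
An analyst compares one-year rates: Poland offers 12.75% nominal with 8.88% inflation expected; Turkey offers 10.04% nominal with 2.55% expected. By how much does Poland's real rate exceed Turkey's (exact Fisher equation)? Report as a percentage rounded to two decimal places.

Poland: (1 + 0.1275)/(1 + 0.0888) − 1 = 3.5544%
Turkey: (1 + 0.1004)/(1 + 0.0255) − 1 = 7.3038%
Differential = 3.5544% − 7.3038% = -3.7494% → -3.75%.

-3.75%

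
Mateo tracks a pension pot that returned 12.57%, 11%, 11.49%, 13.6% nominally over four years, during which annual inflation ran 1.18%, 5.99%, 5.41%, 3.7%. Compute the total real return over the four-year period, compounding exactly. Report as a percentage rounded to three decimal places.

35.002%

Nominal growth factor = 1.1257 × 1.1100 × 1.1149 × 1.1360 = 1.582559
Price-level growth factor = 1.0118 × 1.0599 × 1.0541 × 1.0370 = 1.172250
Real growth factor = 1.582559 / 1.172250 = 1.350019
Total real return = 1.350019 − 1 → 35.002%.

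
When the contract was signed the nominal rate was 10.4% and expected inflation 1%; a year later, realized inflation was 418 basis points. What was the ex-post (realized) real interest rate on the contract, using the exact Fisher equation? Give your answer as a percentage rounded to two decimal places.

Ex-post: (1 + 0.1040)/(1 + 0.0418) − 1 = 5.9704%
So the realized real rate is 5.97%.

5.97%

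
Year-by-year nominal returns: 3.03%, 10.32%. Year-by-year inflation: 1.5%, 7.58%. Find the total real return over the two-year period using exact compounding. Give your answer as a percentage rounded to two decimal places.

Nominal growth factor = 1.0303 × 1.1032 = 1.136627
Price-level growth factor = 1.0150 × 1.0758 = 1.091937
Real growth factor = 1.136627 / 1.091937 = 1.040927
Total real return = 1.040927 − 1 → 4.09%.

4.09%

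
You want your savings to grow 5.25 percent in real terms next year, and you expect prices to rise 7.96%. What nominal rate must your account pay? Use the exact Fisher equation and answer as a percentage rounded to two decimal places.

(1 + i) = (1 + r)(1 + π) = 1.05250 × 1.07960 = 1.136279
i = 1.136279 − 1, so the required nominal rate is 13.63%.

13.63%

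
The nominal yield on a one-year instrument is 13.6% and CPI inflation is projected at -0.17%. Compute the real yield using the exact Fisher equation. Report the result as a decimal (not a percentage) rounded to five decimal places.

0.13793

1 + r = 1.13600 / 0.99830 = 1.137934
r = 1.137934 − 1 = 13.7934%, i.e. 0.13793.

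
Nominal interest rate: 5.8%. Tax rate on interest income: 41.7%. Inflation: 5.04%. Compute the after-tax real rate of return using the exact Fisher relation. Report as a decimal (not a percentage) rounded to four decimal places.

-0.0158

After-tax nominal return = 5.8% × (1 − 0.417) = 3.3814%.
1 + r = 1.033814 / 1.05040 = 0.984210
After-tax real rate = 0.984210 − 1 → -0.0158.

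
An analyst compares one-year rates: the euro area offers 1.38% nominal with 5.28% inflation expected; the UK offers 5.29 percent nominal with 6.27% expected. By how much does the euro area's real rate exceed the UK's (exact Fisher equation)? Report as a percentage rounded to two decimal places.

The euro area: (1 + 0.0138)/(1 + 0.0528) − 1 = -3.7044%
The UK: (1 + 0.0529)/(1 + 0.0627) − 1 = -0.9222%
Differential = -3.7044% − (-0.9222%) = -2.7822% → -2.78%.

-2.78%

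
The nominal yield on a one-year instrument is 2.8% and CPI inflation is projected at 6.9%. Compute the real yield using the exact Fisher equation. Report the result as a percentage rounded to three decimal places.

-3.835%

By the Fisher identity, 1 + r = (1 + i)/(1 + π).
1 + r = 1.02800 / 1.06900 = 0.961646
r = 0.961646 − 1 = -3.8354%, i.e. -3.835%.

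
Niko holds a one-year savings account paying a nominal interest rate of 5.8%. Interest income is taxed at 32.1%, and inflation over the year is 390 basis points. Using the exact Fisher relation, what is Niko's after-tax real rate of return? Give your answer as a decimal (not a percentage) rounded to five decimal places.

After-tax nominal return = 5.8% × (1 − 0.321) = 3.9382%.
1 + r = 1.039382 / 1.03900 = 1.000368
After-tax real rate = 1.000368 − 1 → 0.00037.

0.00037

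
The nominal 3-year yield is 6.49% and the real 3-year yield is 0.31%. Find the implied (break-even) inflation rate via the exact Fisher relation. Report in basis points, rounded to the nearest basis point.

616 basis points

(1 + π) = (1 + i)/(1 + r) = 1.06490 / 1.00310 = 1.061609
Break-even inflation = 1.061609 − 1 → 616 basis points.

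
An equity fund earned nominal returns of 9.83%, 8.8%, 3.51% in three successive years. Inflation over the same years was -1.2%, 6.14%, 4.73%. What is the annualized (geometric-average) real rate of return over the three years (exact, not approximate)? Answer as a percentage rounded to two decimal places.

4.04%

Nominal growth factor = 1.0983 × 1.0880 × 1.0351 = 1.23689316
Price-level growth factor = 0.9880 × 1.0614 × 1.0473 = 1.09826497
Real growth factor = 1.23689316 / 1.09826497 = 1.12622472
Annualized real rate = 1.12622472^(1/3) − 1 = 4.0419% → 4.04%.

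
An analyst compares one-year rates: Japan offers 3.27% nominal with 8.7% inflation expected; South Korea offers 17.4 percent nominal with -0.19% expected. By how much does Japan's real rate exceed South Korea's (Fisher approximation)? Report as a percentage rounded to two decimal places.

-23.02%

Japan: 3.27% − 8.7% = -5.430%
South Korea: 17.4% − (-0.19%) = 17.590%
Differential = -23.020% → -23.02%.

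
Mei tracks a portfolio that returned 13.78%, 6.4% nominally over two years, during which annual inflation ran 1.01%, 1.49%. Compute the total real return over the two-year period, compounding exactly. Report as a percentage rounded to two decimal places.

Compound the nominal returns: 1.1378 × 1.0640 = 1.210619.
Compound inflation: 1.0101 × 1.0149 = 1.025150.
Deflate: 1.210619 / 1.025150 = 1.180919.
Total real return = 1.180919 − 1 → 18.09%.

18.09%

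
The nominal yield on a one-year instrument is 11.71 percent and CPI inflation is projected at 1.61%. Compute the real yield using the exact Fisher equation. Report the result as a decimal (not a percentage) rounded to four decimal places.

1 + r = 1.11710 / 1.01610 = 1.099400
r = 1.099400 − 1 = 9.9400%, i.e. 0.0994.

0.0994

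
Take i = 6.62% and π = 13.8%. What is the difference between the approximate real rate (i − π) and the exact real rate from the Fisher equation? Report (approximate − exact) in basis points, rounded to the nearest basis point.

Approximate: r ≈ 6.620% − 13.800% = -7.1800%
Exact: (1 + 0.0662)/(1 + 0.1380) − 1 = -6.3093%
Error = -7.1800% − (-6.3093%) = -0.8707% → -87 basis points.

-87 basis points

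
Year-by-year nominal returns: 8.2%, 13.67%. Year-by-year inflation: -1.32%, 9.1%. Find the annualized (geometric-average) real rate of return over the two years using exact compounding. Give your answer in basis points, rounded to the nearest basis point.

Compound the nominal returns: 1.0820 × 1.1367 = 1.22990940.
Compound inflation: 0.9868 × 1.0910 = 1.07659880.
Deflate: 1.22990940 / 1.07659880 = 1.14240272.
Annualized real rate = 1.14240272^(1/2) − 1 = 6.8832% → 688 basis points.

688 basis points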